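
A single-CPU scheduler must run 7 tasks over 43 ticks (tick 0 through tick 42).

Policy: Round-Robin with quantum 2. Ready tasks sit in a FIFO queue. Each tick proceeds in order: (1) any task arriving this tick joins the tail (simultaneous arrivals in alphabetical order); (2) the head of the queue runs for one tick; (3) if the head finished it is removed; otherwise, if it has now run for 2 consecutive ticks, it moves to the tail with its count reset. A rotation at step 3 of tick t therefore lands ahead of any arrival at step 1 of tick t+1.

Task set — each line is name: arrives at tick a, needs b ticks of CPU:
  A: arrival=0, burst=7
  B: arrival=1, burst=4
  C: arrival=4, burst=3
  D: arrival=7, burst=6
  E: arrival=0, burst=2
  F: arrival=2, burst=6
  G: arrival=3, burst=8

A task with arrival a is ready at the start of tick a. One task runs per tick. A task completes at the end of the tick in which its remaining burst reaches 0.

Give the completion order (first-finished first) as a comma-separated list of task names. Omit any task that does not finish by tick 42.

completion order = E, B, C, A, F, D, G

t=0: queue=[A,E] q_used=0 → run A
t=1: queue=[A,E,B] q_used=1 → run A
t=2: queue=[E,B,A,F] q_used=0 → run E
t=3: queue=[E,B,A,F,G] q_used=1 → run E
t=4: queue=[B,A,F,G,C] q_used=0 → run B
t=5: queue=[B,A,F,G,C] q_used=1 → run B
t=6: queue=[A,F,G,C,B] q_used=0 → run A
t=7: queue=[A,F,G,C,B,D] q_used=1 → run A
t=8: queue=[F,G,C,B,D,A] q_used=0 → run F
t=9: queue=[F,G,C,B,D,A] q_used=1 → run F
t=10: queue=[G,C,B,D,A,F] q_used=0 → run G
t=11: queue=[G,C,B,D,A,F] q_used=1 → run G
t=12: queue=[C,B,D,A,F,G] q_used=0 → run C
t=13: queue=[C,B,D,A,F,G] q_used=1 → run C
t=14: queue=[B,D,A,F,G,C] q_used=0 → run B
t=15: queue=[B,D,A,F,G,C] q_used=1 → run B
t=16: queue=[D,A,F,G,C] q_used=0 → run D
t=17: queue=[D,A,F,G,C] q_used=1 → run D
t=18: queue=[A,F,G,C,D] q_used=0 → run A
t=19: queue=[A,F,G,C,D] q_used=1 → run A
t=20: queue=[F,G,C,D,A] q_used=0 → run F
t=21: queue=[F,G,C,D,A] q_used=1 → run F
t=22: queue=[G,C,D,A,F] q_used=0 → run G
t=23: queue=[G,C,D,A,F] q_used=1 → run G
t=24: queue=[C,D,A,F,G] q_used=0 → run C
t=25: queue=[D,A,F,G] q_used=0 → run D
t=26: queue=[D,A,F,G] q_used=1 → run D
t=27: queue=[A,F,G,D] q_used=0 → run A
t=28: queue=[F,G,D] q_used=0 → run F
t=29: queue=[F,G,D] q_used=1 → run F
t=30: queue=[G,D] q_used=0 → run G
t=31: queue=[G,D] q_used=1 → run G
t=32: queue=[D,G] q_used=0 → run D
t=33: queue=[D,G] q_used=1 → run D
t=34: queue=[G] q_used=0 → run G
t=35: queue=[G] q_used=1 → run G
t=36: (idle)
t=37: (idle)
t=38: (idle)
t=39: (idle)
t=40: (idle)
t=41: (idle)
t=42: (idle)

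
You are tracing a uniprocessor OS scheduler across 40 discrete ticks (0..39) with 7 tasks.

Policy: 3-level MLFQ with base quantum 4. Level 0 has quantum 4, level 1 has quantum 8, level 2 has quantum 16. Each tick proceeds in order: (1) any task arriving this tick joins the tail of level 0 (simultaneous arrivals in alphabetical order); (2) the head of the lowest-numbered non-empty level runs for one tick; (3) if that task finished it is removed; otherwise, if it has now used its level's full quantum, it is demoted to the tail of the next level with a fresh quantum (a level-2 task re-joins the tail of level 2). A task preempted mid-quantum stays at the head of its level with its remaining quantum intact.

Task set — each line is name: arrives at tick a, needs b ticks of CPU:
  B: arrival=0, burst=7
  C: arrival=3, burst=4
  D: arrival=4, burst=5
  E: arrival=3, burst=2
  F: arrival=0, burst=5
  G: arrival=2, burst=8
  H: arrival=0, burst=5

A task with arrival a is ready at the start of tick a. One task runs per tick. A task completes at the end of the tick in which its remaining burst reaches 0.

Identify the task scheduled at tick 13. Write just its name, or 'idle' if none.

running at tick 13 = G

t=0: L0/L1/L2 = BFH/-/- → run B
t=1: L0/L1/L2 = BFH/-/- → run B
t=2: L0/L1/L2 = BFHG/-/- → run B
t=3: L0/L1/L2 = BFHGCE/-/- → run B
t=4: L0/L1/L2 = FHGCED/B/- → run F
t=5: L0/L1/L2 = FHGCED/B/- → run F
t=6: L0/L1/L2 = FHGCED/B/- → run F
t=7: L0/L1/L2 = FHGCED/B/- → run F
t=8: L0/L1/L2 = HGCED/BF/- → run H
t=9: L0/L1/L2 = HGCED/BF/- → run H
t=10: L0/L1/L2 = HGCED/BF/- → run H
t=11: L0/L1/L2 = HGCED/BF/- → run H
t=12: L0/L1/L2 = GCED/BFH/- → run G
t=13: L0/L1/L2 = GCED/BFH/- → run G
t=14: L0/L1/L2 = GCED/BFH/- → run G
t=15: L0/L1/L2 = GCED/BFH/- → run G
t=16: L0/L1/L2 = CED/BFHG/- → run C
t=17: L0/L1/L2 = CED/BFHG/- → run C
t=18: L0/L1/L2 = CED/BFHG/- → run C
t=19: L0/L1/L2 = CED/BFHG/- → run C
t=20: L0/L1/L2 = ED/BFHG/- → run E
t=21: L0/L1/L2 = ED/BFHG/- → run E
t=22: L0/L1/L2 = D/BFHG/- → run D
t=23: L0/L1/L2 = D/BFHG/- → run D
t=24: L0/L1/L2 = D/BFHG/- → run D
t=25: L0/L1/L2 = D/BFHG/- → run D
t=26: L0/L1/L2 = -/BFHGD/- → run B
t=27: L0/L1/L2 = -/BFHGD/- → run B
t=28: L0/L1/L2 = -/BFHGD/- → run B
t=29: L0/L1/L2 = -/FHGD/- → run F
t=30: L0/L1/L2 = -/HGD/- → run H
t=31: L0/L1/L2 = -/GD/- → run G
t=32: L0/L1/L2 = -/GD/- → run G
t=33: L0/L1/L2 = -/GD/- → run G
t=34: L0/L1/L2 = -/GD/- → run G
t=35: L0/L1/L2 = -/D/- → run D
t=36: (idle)
t=37: (idle)
t=38: (idle)
t=39: (idle)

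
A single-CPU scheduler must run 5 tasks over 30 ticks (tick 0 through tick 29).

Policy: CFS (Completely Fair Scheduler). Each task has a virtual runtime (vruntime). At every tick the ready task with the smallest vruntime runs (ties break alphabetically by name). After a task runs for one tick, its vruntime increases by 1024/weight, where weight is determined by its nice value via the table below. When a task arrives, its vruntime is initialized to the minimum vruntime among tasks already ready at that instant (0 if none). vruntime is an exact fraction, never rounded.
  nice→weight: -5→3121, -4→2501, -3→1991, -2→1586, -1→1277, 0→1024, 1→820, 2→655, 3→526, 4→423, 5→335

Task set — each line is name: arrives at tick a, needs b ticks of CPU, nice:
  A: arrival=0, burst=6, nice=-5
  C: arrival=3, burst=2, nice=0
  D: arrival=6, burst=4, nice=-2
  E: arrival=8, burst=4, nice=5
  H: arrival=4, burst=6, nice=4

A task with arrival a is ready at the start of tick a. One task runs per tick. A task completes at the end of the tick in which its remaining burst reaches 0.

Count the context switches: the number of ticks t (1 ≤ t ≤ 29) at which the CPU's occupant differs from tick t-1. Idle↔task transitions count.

context switches = 17

t=0: vr[A=0] → run A
t=1: vr[A=1024/3121] → run A
t=2: vr[A=2048/3121] → run A
t=3: vr[A=3072/3121 C=3072/3121] → run A
t=4: vr[A=4096/3121 C=3072/3121 H=3072/3121] → run C
t=5: vr[A=4096/3121 C=6193/3121 H=3072/3121] → run H
t=6: vr[A=4096/3121 C=6193/3121 D=4096/3121 H=4495360/1320183] → run A
t=7: vr[A=5120/3121 C=6193/3121 D=4096/3121 H=4495360/1320183] → run D
t=8: vr[A=5120/3121 C=6193/3121 D=4846080/2474953 E=5120/3121 H=4495360/1320183] → run A
t=9: vr[C=6193/3121 D=4846080/2474953 E=5120/3121 H=4495360/1320183] → run E
t=10: vr[C=6193/3121 D=4846080/2474953 E=4911104/1045535 H=4495360/1320183] → run D
t=11: vr[C=6193/3121 D=6444032/2474953 E=4911104/1045535 H=4495360/1320183] → run C
t=12: vr[D=6444032/2474953 E=4911104/1045535 H=4495360/1320183] → run D
t=13: vr[D=8041984/2474953 E=4911104/1045535 H=4495360/1320183] → run D
t=14: vr[E=4911104/1045535 H=4495360/1320183] → run H
t=15: vr[E=4911104/1045535 H=7691264/1320183] → run E
t=16: vr[E=8107008/1045535 H=7691264/1320183] → run H
t=17: vr[E=8107008/1045535 H=3629056/440061] → run E
t=18: vr[E=11302912/1045535 H=3629056/440061] → run H
t=19: vr[E=11302912/1045535 H=14083072/1320183] → run H
t=20: vr[E=11302912/1045535 H=17278976/1320183] → run E
t=21: vr[H=17278976/1320183] → run H
t=22: (idle)
t=23: (idle)
t=24: (idle)
t=25: (idle)
t=26: (idle)
t=27: (idle)
t=28: (idle)
t=29: (idle)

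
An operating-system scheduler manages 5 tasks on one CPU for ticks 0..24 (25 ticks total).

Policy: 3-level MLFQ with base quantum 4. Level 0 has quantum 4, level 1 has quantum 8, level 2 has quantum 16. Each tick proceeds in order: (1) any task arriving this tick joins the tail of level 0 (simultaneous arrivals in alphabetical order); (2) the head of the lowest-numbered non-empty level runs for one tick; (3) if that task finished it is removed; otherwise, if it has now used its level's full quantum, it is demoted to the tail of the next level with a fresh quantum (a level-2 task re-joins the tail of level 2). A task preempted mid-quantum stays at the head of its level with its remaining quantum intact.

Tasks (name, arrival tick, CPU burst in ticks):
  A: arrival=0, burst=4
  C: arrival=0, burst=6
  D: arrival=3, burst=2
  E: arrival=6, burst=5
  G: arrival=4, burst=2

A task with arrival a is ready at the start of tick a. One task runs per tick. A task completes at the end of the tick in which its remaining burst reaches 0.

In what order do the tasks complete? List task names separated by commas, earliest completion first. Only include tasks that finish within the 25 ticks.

t=0: L0/L1/L2 = AC/-/- → run A
t=1: L0/L1/L2 = AC/-/- → run A
t=2: L0/L1/L2 = AC/-/- → run A
t=3: L0/L1/L2 = ACD/-/- → run A
t=4: L0/L1/L2 = CDG/-/- → run C
t=5: L0/L1/L2 = CDG/-/- → run C
t=6: L0/L1/L2 = CDGE/-/- → run C
t=7: L0/L1/L2 = CDGE/-/- → run C
t=8: L0/L1/L2 = DGE/C/- → run D
t=9: L0/L1/L2 = DGE/C/- → run D
t=10: L0/L1/L2 = GE/C/- → run G
t=11: L0/L1/L2 = GE/C/- → run G
t=12: L0/L1/L2 = E/C/- → run E
t=13: L0/L1/L2 = E/C/- → run E
t=14: L0/L1/L2 = E/C/- → run E
t=15: L0/L1/L2 = E/C/- → run E
t=16: L0/L1/L2 = -/CE/- → run C
t=17: L0/L1/L2 = -/CE/- → run C
t=18: L0/L1/L2 = -/E/- → run E
t=19: (idle)
t=20: (idle)
t=21: (idle)
t=22: (idle)
t=23: (idle)
t=24: (idle)

completion order = A, D, G, C, E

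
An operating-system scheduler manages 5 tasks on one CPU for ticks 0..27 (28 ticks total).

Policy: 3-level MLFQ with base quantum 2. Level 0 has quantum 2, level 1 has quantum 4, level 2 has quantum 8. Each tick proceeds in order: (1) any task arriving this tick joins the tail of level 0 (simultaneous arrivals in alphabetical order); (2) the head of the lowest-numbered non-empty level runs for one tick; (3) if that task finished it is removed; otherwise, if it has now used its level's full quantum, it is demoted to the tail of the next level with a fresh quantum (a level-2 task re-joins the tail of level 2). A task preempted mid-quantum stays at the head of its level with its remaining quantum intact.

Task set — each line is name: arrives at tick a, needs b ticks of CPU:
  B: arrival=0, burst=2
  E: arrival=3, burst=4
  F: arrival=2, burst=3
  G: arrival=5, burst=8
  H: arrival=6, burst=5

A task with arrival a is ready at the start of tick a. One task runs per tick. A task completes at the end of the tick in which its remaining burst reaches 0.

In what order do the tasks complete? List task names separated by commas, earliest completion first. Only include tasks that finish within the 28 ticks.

t=0: L0/L1/L2 = B/-/- → run B
t=1: L0/L1/L2 = B/-/- → run B
t=2: L0/L1/L2 = F/-/- → run F
t=3: L0/L1/L2 = FE/-/- → run F
t=4: L0/L1/L2 = E/F/- → run E
t=5: L0/L1/L2 = EG/F/- → run E
t=6: L0/L1/L2 = GH/FE/- → run G
t=7: L0/L1/L2 = GH/FE/- → run G
t=8: L0/L1/L2 = H/FEG/- → run H
t=9: L0/L1/L2 = H/FEG/- → run H
t=10: L0/L1/L2 = -/FEGH/- → run F
t=11: L0/L1/L2 = -/EGH/- → run E
t=12: L0/L1/L2 = -/EGH/- → run E
t=13: L0/L1/L2 = -/GH/- → run G
t=14: L0/L1/L2 = -/GH/- → run G
t=15: L0/L1/L2 = -/GH/- → run G
t=16: L0/L1/L2 = -/GH/- → run G
t=17: L0/L1/L2 = -/H/G → run H
t=18: L0/L1/L2 = -/H/G → run H
t=19: L0/L1/L2 = -/H/G → run H
t=20: L0/L1/L2 = -/-/G → run G
t=21: L0/L1/L2 = -/-/G → run G
t=22: (idle)
t=23: (idle)
t=24: (idle)
t=25: (idle)
t=26: (idle)
t=27: (idle)

completion order = B, F, E, H, G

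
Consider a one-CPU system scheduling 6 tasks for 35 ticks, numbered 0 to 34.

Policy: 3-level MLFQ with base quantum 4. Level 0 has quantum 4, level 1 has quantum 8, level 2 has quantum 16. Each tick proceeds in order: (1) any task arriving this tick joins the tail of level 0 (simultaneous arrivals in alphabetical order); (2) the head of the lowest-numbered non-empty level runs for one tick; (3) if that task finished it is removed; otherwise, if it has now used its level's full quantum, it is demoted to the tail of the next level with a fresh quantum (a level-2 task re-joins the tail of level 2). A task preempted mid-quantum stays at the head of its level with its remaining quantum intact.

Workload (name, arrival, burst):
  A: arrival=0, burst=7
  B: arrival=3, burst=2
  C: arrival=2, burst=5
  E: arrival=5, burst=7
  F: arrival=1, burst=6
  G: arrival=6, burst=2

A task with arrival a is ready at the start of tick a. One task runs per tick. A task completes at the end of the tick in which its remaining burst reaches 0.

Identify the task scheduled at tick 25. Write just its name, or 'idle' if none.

t=0: L0/L1/L2 = A/-/- → run A
t=1: L0/L1/L2 = AF/-/- → run A
t=2: L0/L1/L2 = AFC/-/- → run A
t=3: L0/L1/L2 = AFCB/-/- → run A
t=4: L0/L1/L2 = FCB/A/- → run F
t=5: L0/L1/L2 = FCBE/A/- → run F
t=6: L0/L1/L2 = FCBEG/A/- → run F
t=7: L0/L1/L2 = FCBEG/A/- → run F
t=8: L0/L1/L2 = CBEG/AF/- → run C
t=9: L0/L1/L2 = CBEG/AF/- → run C
t=10: L0/L1/L2 = CBEG/AF/- → run C
t=11: L0/L1/L2 = CBEG/AF/- → run C
t=12: L0/L1/L2 = BEG/AFC/- → run B
t=13: L0/L1/L2 = BEG/AFC/- → run B
t=14: L0/L1/L2 = EG/AFC/- → run E
t=15: L0/L1/L2 = EG/AFC/- → run E
t=16: L0/L1/L2 = EG/AFC/- → run E
t=17: L0/L1/L2 = EG/AFC/- → run E
t=18: L0/L1/L2 = G/AFCE/- → run G
t=19: L0/L1/L2 = G/AFCE/- → run G
t=20: L0/L1/L2 = -/AFCE/- → run A
t=21: L0/L1/L2 = -/AFCE/- → run A
t=22: L0/L1/L2 = -/AFCE/- → run A
t=23: L0/L1/L2 = -/FCE/- → run F
t=24: L0/L1/L2 = -/FCE/- → run F
t=25: L0/L1/L2 = -/CE/- → run C
t=26: L0/L1/L2 = -/E/- → run E
t=27: L0/L1/L2 = -/E/- → run E
t=28: L0/L1/L2 = -/E/- → run E
t=29: (idle)
t=30: (idle)
t=31: (idle)
t=32: (idle)
t=33: (idle)
t=34: (idle)

running at tick 25 = C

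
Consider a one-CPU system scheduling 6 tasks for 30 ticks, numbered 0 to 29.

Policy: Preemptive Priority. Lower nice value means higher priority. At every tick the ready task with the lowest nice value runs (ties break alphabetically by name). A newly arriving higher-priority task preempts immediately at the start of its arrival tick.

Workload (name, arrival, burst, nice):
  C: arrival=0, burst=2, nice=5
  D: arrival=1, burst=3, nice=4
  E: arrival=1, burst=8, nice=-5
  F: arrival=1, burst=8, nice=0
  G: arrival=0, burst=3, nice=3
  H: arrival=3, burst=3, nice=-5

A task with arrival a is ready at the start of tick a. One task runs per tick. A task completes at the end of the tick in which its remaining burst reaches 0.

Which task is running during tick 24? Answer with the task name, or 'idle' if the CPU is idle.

t=0: ready={C,G} → run G
t=1: ready={C,D,E,F,G} → run E
t=2: ready={C,D,E,F,G} → run E
t=3: ready={C,D,E,F,G,H} → run E
t=4: ready={C,D,E,F,G,H} → run E
t=5: ready={C,D,E,F,G,H} → run E
t=6: ready={C,D,E,F,G,H} → run E
t=7: ready={C,D,E,F,G,H} → run E
t=8: ready={C,D,E,F,G,H} → run E
t=9: ready={C,D,F,G,H} → run H
t=10: ready={C,D,F,G,H} → run H
t=11: ready={C,D,F,G,H} → run H
t=12: ready={C,D,F,G} → run F
t=13: ready={C,D,F,G} → run F
t=14: ready={C,D,F,G} → run F
t=15: ready={C,D,F,G} → run F
t=16: ready={C,D,F,G} → run F
t=17: ready={C,D,F,G} → run F
t=18: ready={C,D,F,G} → run F
t=19: ready={C,D,F,G} → run F
t=20: ready={C,D,G} → run G
t=21: ready={C,D,G} → run G
t=22: ready={C,D} → run D
t=23: ready={C,D} → run D
t=24: ready={C,D} → run D
t=25: ready={C} → run C
t=26: ready={C} → run C
t=27: (idle)
t=28: (idle)
t=29: (idle)

running at tick 24 = D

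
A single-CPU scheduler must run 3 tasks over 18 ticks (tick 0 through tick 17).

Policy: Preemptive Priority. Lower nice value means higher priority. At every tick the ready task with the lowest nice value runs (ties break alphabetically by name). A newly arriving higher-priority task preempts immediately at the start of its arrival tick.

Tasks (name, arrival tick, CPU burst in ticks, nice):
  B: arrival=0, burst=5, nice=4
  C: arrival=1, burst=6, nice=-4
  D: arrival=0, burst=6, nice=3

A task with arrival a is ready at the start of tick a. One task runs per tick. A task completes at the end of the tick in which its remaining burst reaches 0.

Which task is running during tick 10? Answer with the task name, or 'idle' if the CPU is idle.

running at tick 10 = D

t=0: ready={B,D} → run D
t=1: ready={B,C,D} → run C
t=2: ready={B,C,D} → run C
t=3: ready={B,C,D} → run C
t=4: ready={B,C,D} → run C
t=5: ready={B,C,D} → run C
t=6: ready={B,C,D} → run C
t=7: ready={B,D} → run D
t=8: ready={B,D} → run D
t=9: ready={B,D} → run D
t=10: ready={B,D} → run D
t=11: ready={B,D} → run D
t=12: ready={B} → run B
t=13: ready={B} → run B
t=14: ready={B} → run B
t=15: ready={B} → run B
t=16: ready={B} → run B
t=17: (idle)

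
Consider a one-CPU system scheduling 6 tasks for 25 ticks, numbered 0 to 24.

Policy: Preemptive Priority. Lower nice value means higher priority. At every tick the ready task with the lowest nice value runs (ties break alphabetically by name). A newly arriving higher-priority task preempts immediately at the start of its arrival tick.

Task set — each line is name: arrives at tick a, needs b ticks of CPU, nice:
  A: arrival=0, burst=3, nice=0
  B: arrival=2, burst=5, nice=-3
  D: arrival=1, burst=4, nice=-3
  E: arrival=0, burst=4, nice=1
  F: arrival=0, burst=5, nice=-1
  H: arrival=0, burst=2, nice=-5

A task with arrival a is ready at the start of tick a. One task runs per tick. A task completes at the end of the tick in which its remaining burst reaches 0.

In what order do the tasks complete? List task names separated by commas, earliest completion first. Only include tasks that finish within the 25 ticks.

t=0: ready={A,E,F,H} → run H
t=1: ready={A,D,E,F,H} → run H
t=2: ready={A,B,D,E,F} → run B
t=3: ready={A,B,D,E,F} → run B
t=4: ready={A,B,D,E,F} → run B
t=5: ready={A,B,D,E,F} → run B
t=6: ready={A,B,D,E,F} → run B
t=7: ready={A,D,E,F} → run D
t=8: ready={A,D,E,F} → run D
t=9: ready={A,D,E,F} → run D
t=10: ready={A,D,E,F} → run D
t=11: ready={A,E,F} → run F
t=12: ready={A,E,F} → run F
t=13: ready={A,E,F} → run F
t=14: ready={A,E,F} → run F
t=15: ready={A,E,F} → run F
t=16: ready={A,E} → run A
t=17: ready={A,E} → run A
t=18: ready={A,E} → run A
t=19: ready={E} → run E
t=20: ready={E} → run E
t=21: ready={E} → run E
t=22: ready={E} → run E
t=23: (idle)
t=24: (idle)

completion order = H, B, D, F, A, E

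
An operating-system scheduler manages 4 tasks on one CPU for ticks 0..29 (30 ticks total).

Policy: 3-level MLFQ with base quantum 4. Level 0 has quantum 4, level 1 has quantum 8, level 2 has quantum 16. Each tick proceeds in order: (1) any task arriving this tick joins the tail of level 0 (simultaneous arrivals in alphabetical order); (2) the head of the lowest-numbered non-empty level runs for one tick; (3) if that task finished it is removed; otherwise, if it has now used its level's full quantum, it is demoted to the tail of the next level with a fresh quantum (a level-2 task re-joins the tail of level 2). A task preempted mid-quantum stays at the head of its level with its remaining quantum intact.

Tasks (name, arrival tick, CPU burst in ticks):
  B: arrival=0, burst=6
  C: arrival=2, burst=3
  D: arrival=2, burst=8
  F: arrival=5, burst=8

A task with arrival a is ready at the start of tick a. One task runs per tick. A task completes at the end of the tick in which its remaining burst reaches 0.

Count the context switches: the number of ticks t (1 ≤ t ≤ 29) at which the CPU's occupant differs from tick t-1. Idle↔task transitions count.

context switches = 7

t=0: L0/L1/L2 = B/-/- → run B
t=1: L0/L1/L2 = B/-/- → run B
t=2: L0/L1/L2 = BCD/-/- → run B
t=3: L0/L1/L2 = BCD/-/- → run B
t=4: L0/L1/L2 = CD/B/- → run C
t=5: L0/L1/L2 = CDF/B/- → run C
t=6: L0/L1/L2 = CDF/B/- → run C
t=7: L0/L1/L2 = DF/B/- → run D
t=8: L0/L1/L2 = DF/B/- → run D
t=9: L0/L1/L2 = DF/B/- → run D
t=10: L0/L1/L2 = DF/B/- → run D
t=11: L0/L1/L2 = F/BD/- → run F
t=12: L0/L1/L2 = F/BD/- → run F
t=13: L0/L1/L2 = F/BD/- → run F
t=14: L0/L1/L2 = F/BD/- → run F
t=15: L0/L1/L2 = -/BDF/- → run B
t=16: L0/L1/L2 = -/BDF/- → run B
t=17: L0/L1/L2 = -/DF/- → run D
t=18: L0/L1/L2 = -/DF/- → run D
t=19: L0/L1/L2 = -/DF/- → run D
t=20: L0/L1/L2 = -/DF/- → run D
t=21: L0/L1/L2 = -/F/- → run F
t=22: L0/L1/L2 = -/F/- → run F
t=23: L0/L1/L2 = -/F/- → run F
t=24: L0/L1/L2 = -/F/- → run F
t=25: (idle)
t=26: (idle)
t=27: (idle)
t=28: (idle)
t=29: (idle)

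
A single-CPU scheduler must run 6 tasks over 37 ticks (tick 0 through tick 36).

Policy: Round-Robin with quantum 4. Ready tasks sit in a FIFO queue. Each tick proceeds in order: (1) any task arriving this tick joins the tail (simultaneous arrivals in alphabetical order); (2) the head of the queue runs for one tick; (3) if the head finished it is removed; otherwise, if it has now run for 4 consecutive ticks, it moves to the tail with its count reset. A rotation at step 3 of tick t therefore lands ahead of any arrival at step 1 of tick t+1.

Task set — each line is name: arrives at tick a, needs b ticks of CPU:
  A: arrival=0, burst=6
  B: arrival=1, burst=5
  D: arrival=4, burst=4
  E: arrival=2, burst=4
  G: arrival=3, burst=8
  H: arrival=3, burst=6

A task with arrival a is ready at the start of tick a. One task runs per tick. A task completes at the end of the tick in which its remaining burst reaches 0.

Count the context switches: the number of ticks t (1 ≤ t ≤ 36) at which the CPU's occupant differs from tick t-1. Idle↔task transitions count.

t=0: queue=[A] q_used=0 → run A
t=1: queue=[A,B] q_used=1 → run A
t=2: queue=[A,B,E] q_used=2 → run A
t=3: queue=[A,B,E,G,H] q_used=3 → run A
t=4: queue=[B,E,G,H,A,D] q_used=0 → run B
t=5: queue=[B,E,G,H,A,D] q_used=1 → run B
t=6: queue=[B,E,G,H,A,D] q_used=2 → run B
t=7: queue=[B,E,G,H,A,D] q_used=3 → run B
t=8: queue=[E,G,H,A,D,B] q_used=0 → run E
t=9: queue=[E,G,H,A,D,B] q_used=1 → run E
t=10: queue=[E,G,H,A,D,B] q_used=2 → run E
t=11: queue=[E,G,H,A,D,B] q_used=3 → run E
t=12: queue=[G,H,A,D,B] q_used=0 → run G
t=13: queue=[G,H,A,D,B] q_used=1 → run G
t=14: queue=[G,H,A,D,B] q_used=2 → run G
t=15: queue=[G,H,A,D,B] q_used=3 → run G
t=16: queue=[H,A,D,B,G] q_used=0 → run H
t=17: queue=[H,A,D,B,G] q_used=1 → run H
t=18: queue=[H,A,D,B,G] q_used=2 → run H
t=19: queue=[H,A,D,B,G] q_used=3 → run H
t=20: queue=[A,D,B,G,H] q_used=0 → run A
t=21: queue=[A,D,B,G,H] q_used=1 → run A
t=22: queue=[D,B,G,H] q_used=0 → run D
t=23: queue=[D,B,G,H] q_used=1 → run D
t=24: queue=[D,B,G,H] q_used=2 → run D
t=25: queue=[D,B,G,H] q_used=3 → run D
t=26: queue=[B,G,H] q_used=0 → run B
t=27: queue=[G,H] q_used=0 → run G
t=28: queue=[G,H] q_used=1 → run G
t=29: queue=[G,H] q_used=2 → run G
t=30: queue=[G,H] q_used=3 → run G
t=31: queue=[H] q_used=0 → run H
t=32: queue=[H] q_used=1 → run H
t=33: (idle)
t=34: (idle)
t=35: (idle)
t=36: (idle)

context switches = 10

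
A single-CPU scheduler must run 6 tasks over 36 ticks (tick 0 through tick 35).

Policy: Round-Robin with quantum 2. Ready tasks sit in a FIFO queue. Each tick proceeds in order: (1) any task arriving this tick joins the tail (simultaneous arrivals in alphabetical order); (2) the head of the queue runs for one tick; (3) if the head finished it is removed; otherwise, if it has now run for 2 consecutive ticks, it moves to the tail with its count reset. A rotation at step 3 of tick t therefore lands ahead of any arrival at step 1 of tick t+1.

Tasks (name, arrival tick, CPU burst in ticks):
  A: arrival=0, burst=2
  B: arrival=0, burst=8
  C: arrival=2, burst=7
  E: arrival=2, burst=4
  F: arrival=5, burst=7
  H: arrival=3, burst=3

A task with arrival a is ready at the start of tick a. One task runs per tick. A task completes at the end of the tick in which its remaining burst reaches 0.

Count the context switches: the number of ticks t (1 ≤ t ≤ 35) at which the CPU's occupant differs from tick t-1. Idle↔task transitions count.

context switches = 17

t=0: queue=[A,B] q_used=0 → run A
t=1: queue=[A,B] q_used=1 → run A
t=2: queue=[B,C,E] q_used=0 → run B
t=3: queue=[B,C,E,H] q_used=1 → run B
t=4: queue=[C,E,H,B] q_used=0 → run C
t=5: queue=[C,E,H,B,F] q_used=1 → run C
t=6: queue=[E,H,B,F,C] q_used=0 → run E
t=7: queue=[E,H,B,F,C] q_used=1 → run E
t=8: queue=[H,B,F,C,E] q_used=0 → run H
t=9: queue=[H,B,F,C,E] q_used=1 → run H
t=10: queue=[B,F,C,E,H] q_used=0 → run B
t=11: queue=[B,F,C,E,H] q_used=1 → run B
t=12: queue=[F,C,E,H,B] q_used=0 → run F
t=13: queue=[F,C,E,H,B] q_used=1 → run F
t=14: queue=[C,E,H,B,F] q_used=0 → run C
t=15: queue=[C,E,H,B,F] q_used=1 → run C
t=16: queue=[E,H,B,F,C] q_used=0 → run E
t=17: queue=[E,H,B,F,C] q_used=1 → run E
t=18: queue=[H,B,F,C] q_used=0 → run H
t=19: queue=[B,F,C] q_used=0 → run B
t=20: queue=[B,F,C] q_used=1 → run B
t=21: queue=[F,C,B] q_used=0 → run F
t=22: queue=[F,C,B] q_used=1 → run F
t=23: queue=[C,B,F] q_used=0 → run C
t=24: queue=[C,B,F] q_used=1 → run C
t=25: queue=[B,F,C] q_used=0 → run B
t=26: queue=[B,F,C] q_used=1 → run B
t=27: queue=[F,C] q_used=0 → run F
t=28: queue=[F,C] q_used=1 → run F
t=29: queue=[C,F] q_used=0 → run C
t=30: queue=[F] q_used=0 → run F
t=31: (idle)
t=32: (idle)
t=33: (idle)
t=34: (idle)
t=35: (idle)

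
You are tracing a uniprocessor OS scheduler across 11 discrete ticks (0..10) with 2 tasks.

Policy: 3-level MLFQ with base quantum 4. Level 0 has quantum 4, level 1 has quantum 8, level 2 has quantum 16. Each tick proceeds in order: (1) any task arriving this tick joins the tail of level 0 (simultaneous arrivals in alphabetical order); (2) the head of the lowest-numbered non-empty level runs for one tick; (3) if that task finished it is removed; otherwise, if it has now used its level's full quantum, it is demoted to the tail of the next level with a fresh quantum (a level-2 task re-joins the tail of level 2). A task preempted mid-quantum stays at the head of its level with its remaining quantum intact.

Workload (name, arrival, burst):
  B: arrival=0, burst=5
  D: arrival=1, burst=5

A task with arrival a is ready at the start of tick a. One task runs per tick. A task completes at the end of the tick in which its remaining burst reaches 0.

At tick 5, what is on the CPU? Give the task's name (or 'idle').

t=0: L0/L1/L2 = B/-/- → run B
t=1: L0/L1/L2 = BD/-/- → run B
t=2: L0/L1/L2 = BD/-/- → run B
t=3: L0/L1/L2 = BD/-/- → run B
t=4: L0/L1/L2 = D/B/- → run D
t=5: L0/L1/L2 = D/B/- → run D
t=6: L0/L1/L2 = D/B/- → run D
t=7: L0/L1/L2 = D/B/- → run D
t=8: L0/L1/L2 = -/BD/- → run B
t=9: L0/L1/L2 = -/D/- → run D
t=10: (idle)

running at tick 5 = D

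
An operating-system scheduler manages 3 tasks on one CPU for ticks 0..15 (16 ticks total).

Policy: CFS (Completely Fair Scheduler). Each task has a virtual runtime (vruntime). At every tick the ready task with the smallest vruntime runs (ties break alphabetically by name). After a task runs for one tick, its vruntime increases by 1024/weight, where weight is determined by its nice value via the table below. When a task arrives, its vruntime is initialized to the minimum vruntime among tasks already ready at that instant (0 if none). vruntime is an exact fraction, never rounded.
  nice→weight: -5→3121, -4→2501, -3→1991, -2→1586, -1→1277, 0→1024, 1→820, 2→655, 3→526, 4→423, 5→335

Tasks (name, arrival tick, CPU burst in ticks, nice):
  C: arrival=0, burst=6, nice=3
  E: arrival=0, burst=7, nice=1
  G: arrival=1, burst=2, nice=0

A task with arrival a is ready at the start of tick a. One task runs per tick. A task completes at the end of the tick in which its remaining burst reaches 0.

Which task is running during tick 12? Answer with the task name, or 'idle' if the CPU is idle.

running at tick 12 = E

t=0: vr[C=0 E=0] → run C
t=1: vr[C=512/263 E=0 G=0] → run E
t=2: vr[C=512/263 E=256/205 G=0] → run G
t=3: vr[C=512/263 E=256/205 G=1] → run G
t=4: vr[C=512/263 E=256/205] → run E
t=5: vr[C=512/263 E=512/205] → run C
t=6: vr[C=1024/263 E=512/205] → run E
t=7: vr[C=1024/263 E=768/205] → run E
t=8: vr[C=1024/263 E=1024/205] → run C
t=9: vr[C=1536/263 E=1024/205] → run E
t=10: vr[C=1536/263 E=256/41] → run C
t=11: vr[C=2048/263 E=256/41] → run E
t=12: vr[C=2048/263 E=1536/205] → run E
t=13: vr[C=2048/263] → run C
t=14: vr[C=2560/263] → run C
t=15: (idle)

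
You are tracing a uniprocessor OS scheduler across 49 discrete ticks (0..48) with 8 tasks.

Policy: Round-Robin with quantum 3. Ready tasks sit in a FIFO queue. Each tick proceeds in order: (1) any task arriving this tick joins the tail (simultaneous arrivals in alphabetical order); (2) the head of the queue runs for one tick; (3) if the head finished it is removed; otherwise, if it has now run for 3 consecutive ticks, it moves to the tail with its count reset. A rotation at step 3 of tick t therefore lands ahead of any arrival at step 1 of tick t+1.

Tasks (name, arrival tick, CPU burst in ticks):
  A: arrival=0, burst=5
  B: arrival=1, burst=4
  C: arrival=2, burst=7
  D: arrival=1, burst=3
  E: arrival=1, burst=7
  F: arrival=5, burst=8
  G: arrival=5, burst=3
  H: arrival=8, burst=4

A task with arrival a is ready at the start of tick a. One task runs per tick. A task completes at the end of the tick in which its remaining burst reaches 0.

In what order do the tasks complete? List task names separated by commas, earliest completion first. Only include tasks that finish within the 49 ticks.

completion order = D, A, G, B, H, E, C, F

t=0: queue=[A] q_used=0 → run A
t=1: queue=[A,B,D,E] q_used=1 → run A
t=2: queue=[A,B,D,E,C] q_used=2 → run A
t=3: queue=[B,D,E,C,A] q_used=0 → run B
t=4: queue=[B,D,E,C,A] q_used=1 → run B
t=5: queue=[B,D,E,C,A,F,G] q_used=2 → run B
t=6: queue=[D,E,C,A,F,G,B] q_used=0 → run D
t=7: queue=[D,E,C,A,F,G,B] q_used=1 → run D
t=8: queue=[D,E,C,A,F,G,B,H] q_used=2 → run D
t=9: queue=[E,C,A,F,G,B,H] q_used=0 → run E
t=10: queue=[E,C,A,F,G,B,H] q_used=1 → run E
t=11: queue=[E,C,A,F,G,B,H] q_used=2 → run E
t=12: queue=[C,A,F,G,B,H,E] q_used=0 → run C
t=13: queue=[C,A,F,G,B,H,E] q_used=1 → run C
t=14: queue=[C,A,F,G,B,H,E] q_used=2 → run C
t=15: queue=[A,F,G,B,H,E,C] q_used=0 → run A
t=16: queue=[A,F,G,B,H,E,C] q_used=1 → run A
t=17: queue=[F,G,B,H,E,C] q_used=0 → run F
t=18: queue=[F,G,B,H,E,C] q_used=1 → run F
t=19: queue=[F,G,B,H,E,C] q_used=2 → run F
t=20: queue=[G,B,H,E,C,F] q_used=0 → run G
t=21: queue=[G,B,H,E,C,F] q_used=1 → run G
t=22: queue=[G,B,H,E,C,F] q_used=2 → run G
t=23: queue=[B,H,E,C,F] q_used=0 → run B
t=24: queue=[H,E,C,F] q_used=0 → run H
t=25: queue=[H,E,C,F] q_used=1 → run H
t=26: queue=[H,E,C,F] q_used=2 → run H
t=27: queue=[E,C,F,H] q_used=0 → run E
t=28: queue=[E,C,F,H] q_used=1 → run E
t=29: queue=[E,C,F,H] q_used=2 → run E
t=30: queue=[C,F,H,E] q_used=0 → run C
t=31: queue=[C,F,H,E] q_used=1 → run C
t=32: queue=[C,F,H,E] q_used=2 → run C
t=33: queue=[F,H,E,C] q_used=0 → run F
t=34: queue=[F,H,E,C] q_used=1 → run F
t=35: queue=[F,H,E,C] q_used=2 → run F
t=36: queue=[H,E,C,F] q_used=0 → run H
t=37: queue=[E,C,F] q_used=0 → run E
t=38: queue=[C,F] q_used=0 → run C
t=39: queue=[F] q_used=0 → run F
t=40: queue=[F] q_used=1 → run F
t=41: (idle)
t=42: (idle)
t=43: (idle)
t=44: (idle)
t=45: (idle)
t=46: (idle)
t=47: (idle)
t=48: (idle)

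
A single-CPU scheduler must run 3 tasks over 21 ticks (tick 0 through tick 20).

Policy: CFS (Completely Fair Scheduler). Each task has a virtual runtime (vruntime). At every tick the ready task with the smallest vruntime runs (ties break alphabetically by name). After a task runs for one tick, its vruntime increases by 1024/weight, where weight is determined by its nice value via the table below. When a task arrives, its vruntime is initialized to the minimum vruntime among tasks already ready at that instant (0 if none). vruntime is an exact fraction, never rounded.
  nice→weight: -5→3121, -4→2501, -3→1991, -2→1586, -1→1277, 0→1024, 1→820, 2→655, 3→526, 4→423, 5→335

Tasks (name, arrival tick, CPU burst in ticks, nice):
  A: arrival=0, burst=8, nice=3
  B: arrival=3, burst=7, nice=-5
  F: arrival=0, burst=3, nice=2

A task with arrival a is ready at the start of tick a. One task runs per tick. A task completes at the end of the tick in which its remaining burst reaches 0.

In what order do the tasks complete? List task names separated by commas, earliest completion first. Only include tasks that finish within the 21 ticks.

t=0: vr[A=0 F=0] → run A
t=1: vr[A=512/263 F=0] → run F
t=2: vr[A=512/263 F=1024/655] → run F
t=3: vr[A=512/263 B=512/263 F=2048/655] → run A
t=4: vr[A=1024/263 B=512/263 F=2048/655] → run B
t=5: vr[A=1024/263 B=1867264/820823 F=2048/655] → run B
t=6: vr[A=1024/263 B=2136576/820823 F=2048/655] → run B
t=7: vr[A=1024/263 B=2405888/820823 F=2048/655] → run B
t=8: vr[A=1024/263 B=2675200/820823 F=2048/655] → run F
t=9: vr[A=1024/263 B=2675200/820823] → run B
t=10: vr[A=1024/263 B=2944512/820823] → run B
t=11: vr[A=1024/263 B=3213824/820823] → run A
t=12: vr[A=1536/263 B=3213824/820823] → run B
t=13: vr[A=1536/263] → run A
t=14: vr[A=2048/263] → run A
t=15: vr[A=2560/263] → run A
t=16: vr[A=3072/263] → run A
t=17: vr[A=3584/263] → run A
t=18: (idle)
t=19: (idle)
t=20: (idle)

completion order = F, B, A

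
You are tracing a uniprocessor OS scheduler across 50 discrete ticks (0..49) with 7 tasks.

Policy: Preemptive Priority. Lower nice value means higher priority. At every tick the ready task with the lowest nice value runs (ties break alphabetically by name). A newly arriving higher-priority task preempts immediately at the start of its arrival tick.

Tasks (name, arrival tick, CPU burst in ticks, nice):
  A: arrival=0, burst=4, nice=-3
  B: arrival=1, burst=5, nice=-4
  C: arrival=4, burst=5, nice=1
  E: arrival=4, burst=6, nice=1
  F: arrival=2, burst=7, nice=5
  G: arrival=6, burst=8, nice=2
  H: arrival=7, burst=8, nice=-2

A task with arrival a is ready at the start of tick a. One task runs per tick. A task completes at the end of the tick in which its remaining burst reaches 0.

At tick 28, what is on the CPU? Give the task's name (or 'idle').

t=0: ready={A} → run A
t=1: ready={A,B} → run B
t=2: ready={A,B,F} → run B
t=3: ready={A,B,F} → run B
t=4: ready={A,B,C,E,F} → run B
t=5: ready={A,B,C,E,F} → run B
t=6: ready={A,C,E,F,G} → run A
t=7: ready={A,C,E,F,G,H} → run A
t=8: ready={A,C,E,F,G,H} → run A
t=9: ready={C,E,F,G,H} → run H
t=10: ready={C,E,F,G,H} → run H
t=11: ready={C,E,F,G,H} → run H
t=12: ready={C,E,F,G,H} → run H
t=13: ready={C,E,F,G,H} → run H
t=14: ready={C,E,F,G,H} → run H
t=15: ready={C,E,F,G,H} → run H
t=16: ready={C,E,F,G,H} → run H
t=17: ready={C,E,F,G} → run C
t=18: ready={C,E,F,G} → run C
t=19: ready={C,E,F,G} → run C
t=20: ready={C,E,F,G} → run C
t=21: ready={C,E,F,G} → run C
t=22: ready={E,F,G} → run E
t=23: ready={E,F,G} → run E
t=24: ready={E,F,G} → run E
t=25: ready={E,F,G} → run E
t=26: ready={E,F,G} → run E
t=27: ready={E,F,G} → run E
t=28: ready={F,G} → run G
t=29: ready={F,G} → run G
t=30: ready={F,G} → run G
t=31: ready={F,G} → run G
t=32: ready={F,G} → run G
t=33: ready={F,G} → run G
t=34: ready={F,G} → run G
t=35: ready={F,G} → run G
t=36: ready={F} → run F
t=37: ready={F} → run F
t=38: ready={F} → run F
t=39: ready={F} → run F
t=40: ready={F} → run F
t=41: ready={F} → run F
t=42: ready={F} → run F
t=43: (idle)
t=44: (idle)
t=45: (idle)
t=46: (idle)
t=47: (idle)
t=48: (idle)
t=49: (idle)

running at tick 28 = G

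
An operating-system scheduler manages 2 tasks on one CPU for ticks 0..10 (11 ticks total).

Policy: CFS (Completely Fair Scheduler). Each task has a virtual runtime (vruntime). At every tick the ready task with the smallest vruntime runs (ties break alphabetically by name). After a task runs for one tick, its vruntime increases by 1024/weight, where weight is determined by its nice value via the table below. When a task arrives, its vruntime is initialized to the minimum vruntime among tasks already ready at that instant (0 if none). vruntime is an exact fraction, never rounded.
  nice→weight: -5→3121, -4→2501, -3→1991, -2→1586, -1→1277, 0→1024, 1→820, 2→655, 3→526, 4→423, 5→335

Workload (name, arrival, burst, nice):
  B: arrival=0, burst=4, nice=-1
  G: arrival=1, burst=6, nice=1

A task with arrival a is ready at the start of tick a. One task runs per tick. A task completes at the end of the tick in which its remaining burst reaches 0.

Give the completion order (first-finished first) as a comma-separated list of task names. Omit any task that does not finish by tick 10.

completion order = B, G

t=0: vr[B=0] → run B
t=1: vr[B=1024/1277 G=1024/1277] → run B
t=2: vr[B=2048/1277 G=1024/1277] → run G
t=3: vr[B=2048/1277 G=536832/261785] → run B
t=4: vr[B=3072/1277 G=536832/261785] → run G
t=5: vr[B=3072/1277 G=863744/261785] → run B
t=6: vr[G=863744/261785] → run G
t=7: vr[G=1190656/261785] → run G
t=8: vr[G=1517568/261785] → run G
t=9: vr[G=368896/52357] → run G
t=10: (idle)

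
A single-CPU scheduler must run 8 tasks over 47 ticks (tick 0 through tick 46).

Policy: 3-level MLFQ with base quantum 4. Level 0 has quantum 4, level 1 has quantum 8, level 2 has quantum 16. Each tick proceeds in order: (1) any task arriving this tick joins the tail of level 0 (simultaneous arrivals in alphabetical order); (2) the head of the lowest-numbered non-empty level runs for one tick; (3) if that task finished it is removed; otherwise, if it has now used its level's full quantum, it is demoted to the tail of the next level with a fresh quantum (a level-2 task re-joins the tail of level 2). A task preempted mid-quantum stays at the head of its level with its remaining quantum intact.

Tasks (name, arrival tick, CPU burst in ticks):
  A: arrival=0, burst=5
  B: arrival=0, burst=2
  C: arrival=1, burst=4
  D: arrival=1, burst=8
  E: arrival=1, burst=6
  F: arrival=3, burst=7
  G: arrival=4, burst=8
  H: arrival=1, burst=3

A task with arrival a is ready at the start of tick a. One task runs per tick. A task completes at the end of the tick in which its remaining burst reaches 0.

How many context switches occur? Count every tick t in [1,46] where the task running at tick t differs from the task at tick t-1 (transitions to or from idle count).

context switches = 13

t=0: L0/L1/L2 = AB/-/- → run A
t=1: L0/L1/L2 = ABCDEH/-/- → run A
t=2: L0/L1/L2 = ABCDEH/-/- → run A
t=3: L0/L1/L2 = ABCDEHF/-/- → run A
t=4: L0/L1/L2 = BCDEHFG/A/- → run B
t=5: L0/L1/L2 = BCDEHFG/A/- → run B
t=6: L0/L1/L2 = CDEHFG/A/- → run C
t=7: L0/L1/L2 = CDEHFG/A/- → run C
t=8: L0/L1/L2 = CDEHFG/A/- → run C
t=9: L0/L1/L2 = CDEHFG/A/- → run C
t=10: L0/L1/L2 = DEHFG/A/- → run D
t=11: L0/L1/L2 = DEHFG/A/- → run D
t=12: L0/L1/L2 = DEHFG/A/- → run D
t=13: L0/L1/L2 = DEHFG/A/- → run D
t=14: L0/L1/L2 = EHFG/AD/- → run E
t=15: L0/L1/L2 = EHFG/AD/- → run E
t=16: L0/L1/L2 = EHFG/AD/- → run E
t=17: L0/L1/L2 = EHFG/AD/- → run E
t=18: L0/L1/L2 = HFG/ADE/- → run H
t=19: L0/L1/L2 = HFG/ADE/- → run H
t=20: L0/L1/L2 = HFG/ADE/- → run H
t=21: L0/L1/L2 = FG/ADE/- → run F
t=22: L0/L1/L2 = FG/ADE/- → run F
t=23: L0/L1/L2 = FG/ADE/- → run F
t=24: L0/L1/L2 = FG/ADE/- → run F
t=25: L0/L1/L2 = G/ADEF/- → run G
t=26: L0/L1/L2 = G/ADEF/- → run G
t=27: L0/L1/L2 = G/ADEF/- → run G
t=28: L0/L1/L2 = G/ADEF/- → run G
t=29: L0/L1/L2 = -/ADEFG/- → run A
t=30: L0/L1/L2 = -/DEFG/- → run D
t=31: L0/L1/L2 = -/DEFG/- → run D
t=32: L0/L1/L2 = -/DEFG/- → run D
t=33: L0/L1/L2 = -/DEFG/- → run D
t=34: L0/L1/L2 = -/EFG/- → run E
t=35: L0/L1/L2 = -/EFG/- → run E
t=36: L0/L1/L2 = -/FG/- → run F
t=37: L0/L1/L2 = -/FG/- → run F
t=38: L0/L1/L2 = -/FG/- → run F
t=39: L0/L1/L2 = -/G/- → run G
t=40: L0/L1/L2 = -/G/- → run G
t=41: L0/L1/L2 = -/G/- → run G
t=42: L0/L1/L2 = -/G/- → run G
t=43: (idle)
t=44: (idle)
t=45: (idle)
t=46: (idle)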